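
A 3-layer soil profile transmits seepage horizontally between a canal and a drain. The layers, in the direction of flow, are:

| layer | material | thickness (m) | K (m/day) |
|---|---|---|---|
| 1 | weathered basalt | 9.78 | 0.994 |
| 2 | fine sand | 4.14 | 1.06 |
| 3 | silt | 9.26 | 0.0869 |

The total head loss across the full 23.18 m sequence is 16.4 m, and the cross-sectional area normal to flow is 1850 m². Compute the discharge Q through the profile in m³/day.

252

Flow is perpendicular to layering, so the layers act in series and the equivalent K is the thickness-weighted harmonic mean.
Total thickness L = 9.78 + 4.14 + 9.26 = 23.18 m.
Σ(b_i/K_i) = 9.78/0.994 + 4.14/1.06 + 9.26/0.0869 = 120.3 d.
K_eq = L / Σ(b_i/K_i) = 23.18 / 120.3 = 0.1927 m/day.
Q = K_eq · A · (Δh/L) = 0.1927 × 1850 × (16.4/23.18) = 252.2 m³/day.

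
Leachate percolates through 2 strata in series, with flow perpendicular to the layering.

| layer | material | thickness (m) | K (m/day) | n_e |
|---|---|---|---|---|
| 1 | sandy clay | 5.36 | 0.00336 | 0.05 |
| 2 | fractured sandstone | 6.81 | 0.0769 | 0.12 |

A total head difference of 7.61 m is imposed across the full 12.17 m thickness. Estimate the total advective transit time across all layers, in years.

0.657

With flow normal to the layers, continuity requires the same specific discharge q through every layer.
Σ(b_i/K_i) = 5.36/0.00336 + 6.81/0.0769 = 1684 d.
q = Δh / Σ(b_i/K_i) = 7.61 / 1684 = 0.004520 m/day.
In each layer the seepage velocity is v_i = q/n_i, so the layer transit time is t_i = b_i·n_i / q:
  layer 1 (sandy clay): t_1 = 5.36 × 0.05 / 0.004520 = 59.30 d
  layer 2 (fractured sandstone): t_2 = 6.81 × 0.12 / 0.004520 = 180.8 d
Total t = Σ t_i = 240.1 days = 0.6574 years.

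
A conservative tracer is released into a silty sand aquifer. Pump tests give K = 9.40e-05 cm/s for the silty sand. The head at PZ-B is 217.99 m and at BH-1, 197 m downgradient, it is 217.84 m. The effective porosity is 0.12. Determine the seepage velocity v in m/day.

0.000515

Convert K: 9.40e-05 cm/s × 864 = 0.08122 m/day.
Hydraulic gradient i = (217.99 − 217.84) / 197 = 0.15 / 197 = 0.0007614.
Darcy flux q = K · i = 0.08122 × 0.0007614 = 6.184e-05 m/day.
Seepage velocity v = q / n_e = 6.184e-05 / 0.12 = 0.0005153 m/day.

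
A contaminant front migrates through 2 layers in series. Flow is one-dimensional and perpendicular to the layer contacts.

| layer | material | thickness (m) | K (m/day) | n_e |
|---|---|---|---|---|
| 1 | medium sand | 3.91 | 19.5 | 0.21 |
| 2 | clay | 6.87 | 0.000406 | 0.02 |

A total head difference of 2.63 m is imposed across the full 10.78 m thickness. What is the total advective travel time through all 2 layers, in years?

16.9

With flow normal to the layers, continuity requires the same specific discharge q through every layer.
Σ(b_i/K_i) = 3.91/19.5 + 6.87/0.000406 = 16921 d.
q = Δh / Σ(b_i/K_i) = 2.63 / 16921 = 0.0001554 m/day.
In each layer the seepage velocity is v_i = q/n_i, so the layer transit time is t_i = b_i·n_i / q:
  layer 1 (medium sand): t_1 = 3.91 × 0.21 / 0.0001554 = 5283 d
  layer 2 (clay): t_2 = 6.87 × 0.02 / 0.0001554 = 884.0 d
Total t = Σ t_i = 6167 days = 16.88 years.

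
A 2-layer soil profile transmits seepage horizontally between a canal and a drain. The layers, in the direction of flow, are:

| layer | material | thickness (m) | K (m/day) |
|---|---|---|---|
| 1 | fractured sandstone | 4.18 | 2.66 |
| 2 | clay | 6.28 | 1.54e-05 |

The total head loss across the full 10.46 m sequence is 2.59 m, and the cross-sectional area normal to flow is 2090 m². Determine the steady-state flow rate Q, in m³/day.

0.0133

Flow is perpendicular to layering, so the layers act in series and the equivalent K is the thickness-weighted harmonic mean.
Total thickness L = 4.18 + 6.28 = 10.46 m.
Σ(b_i/K_i) = 4.18/2.66 + 6.28/1.54e-05 = 4.078e+05 d.
K_eq = L / Σ(b_i/K_i) = 10.46 / 4.078e+05 = 2.565e-05 m/day.
Q = K_eq · A · (Δh/L) = 2.565e-05 × 2090 × (2.59/10.46) = 0.01327 m³/day.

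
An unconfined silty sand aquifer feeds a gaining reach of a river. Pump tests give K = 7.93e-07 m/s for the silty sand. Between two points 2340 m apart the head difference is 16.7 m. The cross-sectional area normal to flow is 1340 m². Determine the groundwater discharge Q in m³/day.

0.655

Convert K: 7.93e-07 m/s × 86400 = 0.06852 m/day.
Hydraulic gradient i = Δh / L = 16.7 / 2340 = 0.007137.
Darcy's law: Q = K · A · i = 0.06852 × 1340 × 0.007137 = 0.6552 m³/day.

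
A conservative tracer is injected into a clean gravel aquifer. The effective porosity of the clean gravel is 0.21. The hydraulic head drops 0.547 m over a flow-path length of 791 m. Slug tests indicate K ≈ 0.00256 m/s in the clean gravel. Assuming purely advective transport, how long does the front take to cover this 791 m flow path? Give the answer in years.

2.97

Convert K: 0.00256 m/s × 86400 = 221.2 m/day.
Hydraulic gradient i = Δh / L = 0.547 / 791 = 0.0006915.
Darcy flux q = K · i = 221.2 × 0.0006915 = 0.1530 m/day.
Seepage velocity v = q / n_e = 0.1530 / 0.21 = 0.7284 m/day.
Travel time t = L / v = 791 / 0.7284 = 1086 days = 2.973 years.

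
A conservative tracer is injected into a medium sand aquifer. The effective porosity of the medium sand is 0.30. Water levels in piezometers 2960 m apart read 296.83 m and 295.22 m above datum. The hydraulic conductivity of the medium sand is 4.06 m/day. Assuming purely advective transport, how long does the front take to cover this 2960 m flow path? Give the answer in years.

1100

Hydraulic gradient i = (296.83 − 295.22) / 2960 = 1.61 / 2960 = 0.0005439.
Darcy flux q = K · i = 4.060 × 0.0005439 = 0.002208 m/day.
Seepage velocity v = q / n_e = 0.002208 / 0.30 = 0.007361 m/day.
Travel time t = L / v = 2960 / 0.007361 = 4.021e+05 days = 1101 years.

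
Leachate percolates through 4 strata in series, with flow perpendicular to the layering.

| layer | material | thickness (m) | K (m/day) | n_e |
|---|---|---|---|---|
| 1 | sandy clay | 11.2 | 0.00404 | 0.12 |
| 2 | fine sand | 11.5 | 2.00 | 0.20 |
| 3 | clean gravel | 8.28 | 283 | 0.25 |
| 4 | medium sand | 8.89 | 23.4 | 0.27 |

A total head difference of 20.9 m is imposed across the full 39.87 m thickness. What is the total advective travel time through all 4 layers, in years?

With flow normal to the layers, continuity requires the same specific discharge q through every layer.
Σ(b_i/K_i) = 11.2/0.00404 + 11.5/2.00 + 8.28/283 + 8.89/23.4 = 2778 d.
q = Δh / Σ(b_i/K_i) = 20.9 / 2778 = 0.007522 m/day.
In each layer the seepage velocity is v_i = q/n_i, so the layer transit time is t_i = b_i·n_i / q:
  layer 1 (sandy clay): t_1 = 11.2 × 0.12 / 0.007522 = 178.7 d
  layer 2 (fine sand): t_2 = 11.5 × 0.20 / 0.007522 = 305.8 d
  layer 3 (clean gravel): t_3 = 8.28 × 0.25 / 0.007522 = 275.2 d
  layer 4 (medium sand): t_4 = 8.89 × 0.27 / 0.007522 = 319.1 d
Total t = Σ t_i = 1079 days = 2.953 years.

2.95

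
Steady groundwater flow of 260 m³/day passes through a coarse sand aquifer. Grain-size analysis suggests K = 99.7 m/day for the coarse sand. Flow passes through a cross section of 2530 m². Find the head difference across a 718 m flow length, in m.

0.740

From Q = K·A·i, i = Q / (K·A) = 260 / (99.70 × 2530) = 0.001031.
Head loss Δh = i · L = 0.001031 × 718 = 0.7401 m.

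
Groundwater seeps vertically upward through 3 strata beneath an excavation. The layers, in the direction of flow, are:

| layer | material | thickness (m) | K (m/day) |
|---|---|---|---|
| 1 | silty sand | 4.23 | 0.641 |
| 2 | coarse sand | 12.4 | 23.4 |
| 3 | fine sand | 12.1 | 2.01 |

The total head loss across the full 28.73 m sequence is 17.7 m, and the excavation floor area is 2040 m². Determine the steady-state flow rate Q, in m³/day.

Flow is perpendicular to layering, so the layers act in series and the equivalent K is the thickness-weighted harmonic mean.
Total thickness L = 4.23 + 12.4 + 12.1 = 28.73 m.
Σ(b_i/K_i) = 4.23/0.641 + 12.4/23.4 + 12.1/2.01 = 13.15 d.
K_eq = L / Σ(b_i/K_i) = 28.73 / 13.15 = 2.185 m/day.
Q = K_eq · A · (Δh/L) = 2.185 × 2040 × (17.7/28.73) = 2746 m³/day.

2750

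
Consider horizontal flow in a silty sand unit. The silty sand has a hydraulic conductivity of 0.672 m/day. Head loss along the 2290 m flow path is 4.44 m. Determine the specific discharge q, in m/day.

Hydraulic gradient i = Δh / L = 4.44 / 2290 = 0.001939.
Specific discharge q = K · i = 0.6720 × 0.001939 = 0.001303 m/day.

0.00130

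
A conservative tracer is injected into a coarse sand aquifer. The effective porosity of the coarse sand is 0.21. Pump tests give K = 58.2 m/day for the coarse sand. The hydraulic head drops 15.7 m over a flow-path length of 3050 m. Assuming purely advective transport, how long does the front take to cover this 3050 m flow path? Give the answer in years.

5.85

Hydraulic gradient i = Δh / L = 15.7 / 3050 = 0.005148.
Darcy flux q = K · i = 58.20 × 0.005148 = 0.2996 m/day.
Seepage velocity v = q / n_e = 0.2996 / 0.21 = 1.427 m/day.
Travel time t = L / v = 3050 / 1.427 = 2138 days = 5.853 years.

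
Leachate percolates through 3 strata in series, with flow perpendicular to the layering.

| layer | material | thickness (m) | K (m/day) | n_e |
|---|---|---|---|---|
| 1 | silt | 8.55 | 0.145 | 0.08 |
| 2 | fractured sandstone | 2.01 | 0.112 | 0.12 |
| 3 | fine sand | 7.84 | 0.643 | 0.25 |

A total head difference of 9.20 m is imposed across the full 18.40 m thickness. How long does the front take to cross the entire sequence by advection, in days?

With flow normal to the layers, continuity requires the same specific discharge q through every layer.
Σ(b_i/K_i) = 8.55/0.145 + 2.01/0.112 + 7.84/0.643 = 89.10 d.
q = Δh / Σ(b_i/K_i) = 9.20 / 89.10 = 0.1032 m/day.
In each layer the seepage velocity is v_i = q/n_i, so the layer transit time is t_i = b_i·n_i / q:
  layer 1 (silt): t_1 = 8.55 × 0.08 / 0.1032 = 6.625 d
  layer 2 (fractured sandstone): t_2 = 2.01 × 0.12 / 0.1032 = 2.336 d
  layer 3 (fine sand): t_3 = 7.84 × 0.25 / 0.1032 = 18.98 d
Total t = Σ t_i = 27.94 days.

27.9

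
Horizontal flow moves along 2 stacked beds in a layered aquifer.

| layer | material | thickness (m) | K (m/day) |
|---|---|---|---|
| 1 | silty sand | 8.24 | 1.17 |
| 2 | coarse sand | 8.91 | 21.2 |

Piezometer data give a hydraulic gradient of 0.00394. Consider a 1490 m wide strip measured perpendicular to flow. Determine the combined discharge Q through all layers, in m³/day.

Flow is parallel to layering, so each bed carries its own Darcy discharge and the transmissivities add.
Σ(K_i·b_i) = 1.17×8.24 + 21.2×8.91 = 198.5 m²/day.
Hydraulic gradient i = 0.00394.
Q = Σ(K_i·b_i) · W · i = 198.5 × 1490 × 0.003940 = 1166 m³/day.

1170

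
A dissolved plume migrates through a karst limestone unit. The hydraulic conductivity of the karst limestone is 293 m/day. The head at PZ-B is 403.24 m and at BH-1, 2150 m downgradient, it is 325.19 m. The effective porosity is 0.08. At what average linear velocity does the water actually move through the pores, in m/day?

Hydraulic gradient i = (403.24 − 325.19) / 2150 = 78.05 / 2150 = 0.03630.
Darcy flux q = K · i = 293.0 × 0.03630 = 10.64 m/day.
Seepage velocity v = q / n_e = 10.64 / 0.08 = 133.0 m/day.

133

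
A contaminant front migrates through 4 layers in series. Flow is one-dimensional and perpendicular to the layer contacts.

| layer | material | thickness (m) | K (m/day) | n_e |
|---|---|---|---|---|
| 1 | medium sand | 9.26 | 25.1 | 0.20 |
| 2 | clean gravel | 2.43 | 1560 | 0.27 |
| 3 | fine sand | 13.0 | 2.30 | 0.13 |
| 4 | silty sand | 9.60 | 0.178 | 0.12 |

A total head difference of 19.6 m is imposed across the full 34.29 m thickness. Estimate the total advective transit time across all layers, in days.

16.4

With flow normal to the layers, continuity requires the same specific discharge q through every layer.
Σ(b_i/K_i) = 9.26/25.1 + 2.43/1560 + 13.0/2.30 + 9.60/0.178 = 59.96 d.
q = Δh / Σ(b_i/K_i) = 19.6 / 59.96 = 0.3269 m/day.
In each layer the seepage velocity is v_i = q/n_i, so the layer transit time is t_i = b_i·n_i / q:
  layer 1 (medium sand): t_1 = 9.26 × 0.20 / 0.3269 = 5.665 d
  layer 2 (clean gravel): t_2 = 2.43 × 0.27 / 0.3269 = 2.007 d
  layer 3 (fine sand): t_3 = 13.0 × 0.13 / 0.3269 = 5.170 d
  layer 4 (silty sand): t_4 = 9.60 × 0.12 / 0.3269 = 3.524 d
Total t = Σ t_i = 16.37 days.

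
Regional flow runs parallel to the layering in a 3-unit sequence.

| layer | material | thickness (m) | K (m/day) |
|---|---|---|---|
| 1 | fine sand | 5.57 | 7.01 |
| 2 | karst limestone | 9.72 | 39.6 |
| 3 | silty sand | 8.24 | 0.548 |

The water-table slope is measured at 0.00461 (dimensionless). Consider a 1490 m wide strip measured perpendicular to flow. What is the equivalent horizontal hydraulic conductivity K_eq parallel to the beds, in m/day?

18.2

Flow is parallel to layering, so each bed carries its own Darcy discharge and the transmissivities add.
Σ(K_i·b_i) = 7.01×5.57 + 39.6×9.72 + 0.548×8.24 = 428.5 m²/day.
Total thickness b = 23.53 m, so K_eq = Σ(K_i·b_i)/b = 18.21 m/day.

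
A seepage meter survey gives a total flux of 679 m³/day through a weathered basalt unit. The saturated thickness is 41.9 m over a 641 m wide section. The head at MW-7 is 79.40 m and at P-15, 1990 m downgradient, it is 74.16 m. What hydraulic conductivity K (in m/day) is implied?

9.60

Cross-sectional area A = 641 × 41.9 = 26858 m².
Hydraulic gradient i = (79.40 − 74.16) / 1990 = 5.24 / 1990 = 0.002633.
From Q = K·A·i, K = Q / (A·i) = 679 / (26858 × 0.002633) = 9.601 m/day.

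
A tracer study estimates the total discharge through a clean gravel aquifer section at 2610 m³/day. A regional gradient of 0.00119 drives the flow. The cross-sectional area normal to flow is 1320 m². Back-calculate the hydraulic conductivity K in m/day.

Hydraulic gradient i = 0.00119.
From Q = K·A·i, K = Q / (A·i) = 2610 / (1320 × 0.001190) = 1662 m/day.

1660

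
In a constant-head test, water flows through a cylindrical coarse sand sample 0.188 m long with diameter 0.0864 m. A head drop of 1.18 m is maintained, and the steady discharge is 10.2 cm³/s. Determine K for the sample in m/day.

23.9

Cross-sectional area A = π·(d/2)² = π × (0.0864/2)² = 0.005863 m².
Convert discharge: 10.2 cm³/s = 1.020e-05 m³/s.
Darcy's law rearranged: K = Q·L / (A·Δh) = 1.020e-05 × 0.188 / (0.005863 × 1.18) = 0.0002772 m/s = 23.95 m/day.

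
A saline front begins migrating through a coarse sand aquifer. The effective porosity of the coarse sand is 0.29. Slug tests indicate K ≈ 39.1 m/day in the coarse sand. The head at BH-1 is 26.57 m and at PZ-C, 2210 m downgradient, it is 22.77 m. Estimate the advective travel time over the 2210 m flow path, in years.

Hydraulic gradient i = (26.57 − 22.77) / 2210 = 3.8 / 2210 = 0.001719.
Darcy flux q = K · i = 39.10 × 0.001719 = 0.06723 m/day.
Seepage velocity v = q / n_e = 0.06723 / 0.29 = 0.2318 m/day.
Travel time t = L / v = 2210 / 0.2318 = 9533 days = 26.10 years.

26.1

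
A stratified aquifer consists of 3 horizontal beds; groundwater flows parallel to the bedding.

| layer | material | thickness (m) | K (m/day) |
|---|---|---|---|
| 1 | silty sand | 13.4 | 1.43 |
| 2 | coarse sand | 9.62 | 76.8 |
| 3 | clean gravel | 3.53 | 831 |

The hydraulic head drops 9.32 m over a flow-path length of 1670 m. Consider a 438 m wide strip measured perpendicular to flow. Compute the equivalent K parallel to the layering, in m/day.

139

Flow is parallel to layering, so each bed carries its own Darcy discharge and the transmissivities add.
Σ(K_i·b_i) = 1.43×13.4 + 76.8×9.62 + 831×3.53 = 3691 m²/day.
Total thickness b = 26.55 m, so K_eq = Σ(K_i·b_i)/b = 139.0 m/day.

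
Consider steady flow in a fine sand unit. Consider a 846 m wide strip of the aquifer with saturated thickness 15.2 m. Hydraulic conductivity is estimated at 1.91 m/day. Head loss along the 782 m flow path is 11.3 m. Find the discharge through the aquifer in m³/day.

355

Cross-sectional area A = 846 × 15.2 = 12859 m².
Hydraulic gradient i = Δh / L = 11.3 / 782 = 0.01445.
Darcy's law: Q = K · A · i = 1.910 × 12859 × 0.01445 = 354.9 m³/day.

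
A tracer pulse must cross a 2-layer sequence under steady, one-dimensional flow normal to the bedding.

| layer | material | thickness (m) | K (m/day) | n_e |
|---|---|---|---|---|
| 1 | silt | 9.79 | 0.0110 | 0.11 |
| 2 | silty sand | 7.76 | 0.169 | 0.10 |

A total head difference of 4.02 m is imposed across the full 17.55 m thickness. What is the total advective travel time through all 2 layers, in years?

1.18

With flow normal to the layers, continuity requires the same specific discharge q through every layer.
Σ(b_i/K_i) = 9.79/0.0110 + 7.76/0.169 = 935.9 d.
q = Δh / Σ(b_i/K_i) = 4.02 / 935.9 = 0.004295 m/day.
In each layer the seepage velocity is v_i = q/n_i, so the layer transit time is t_i = b_i·n_i / q:
  layer 1 (silt): t_1 = 9.79 × 0.11 / 0.004295 = 250.7 d
  layer 2 (silty sand): t_2 = 7.76 × 0.10 / 0.004295 = 180.7 d
Total t = Σ t_i = 431.4 days = 1.181 years.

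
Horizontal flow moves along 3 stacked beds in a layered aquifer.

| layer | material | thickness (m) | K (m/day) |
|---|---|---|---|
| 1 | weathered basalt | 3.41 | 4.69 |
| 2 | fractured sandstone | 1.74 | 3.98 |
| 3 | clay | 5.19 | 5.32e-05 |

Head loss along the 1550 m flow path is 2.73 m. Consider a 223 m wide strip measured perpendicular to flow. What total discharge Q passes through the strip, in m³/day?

Flow is parallel to layering, so each bed carries its own Darcy discharge and the transmissivities add.
Σ(K_i·b_i) = 4.69×3.41 + 3.98×1.74 + 5.32e-05×5.19 = 22.92 m²/day.
Hydraulic gradient i = Δh / L = 2.73 / 1550 = 0.001761.
Q = Σ(K_i·b_i) · W · i = 22.92 × 223 × 0.001761 = 9.002 m³/day.

9.00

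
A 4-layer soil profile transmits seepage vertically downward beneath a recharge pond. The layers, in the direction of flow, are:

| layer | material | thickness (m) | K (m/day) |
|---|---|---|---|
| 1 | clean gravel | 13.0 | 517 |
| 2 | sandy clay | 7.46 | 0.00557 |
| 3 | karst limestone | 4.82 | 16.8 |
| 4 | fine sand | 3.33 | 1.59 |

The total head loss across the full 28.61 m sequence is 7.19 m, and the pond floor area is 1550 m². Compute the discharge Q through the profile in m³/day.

8.31

Flow is perpendicular to layering, so the layers act in series and the equivalent K is the thickness-weighted harmonic mean.
Total thickness L = 13.0 + 7.46 + 4.82 + 3.33 = 28.61 m.
Σ(b_i/K_i) = 13.0/517 + 7.46/0.00557 + 4.82/16.8 + 3.33/1.59 = 1342 d.
K_eq = L / Σ(b_i/K_i) = 28.61 / 1342 = 0.02132 m/day.
Q = K_eq · A · (Δh/L) = 0.02132 × 1550 × (7.19/28.61) = 8.306 m³/day.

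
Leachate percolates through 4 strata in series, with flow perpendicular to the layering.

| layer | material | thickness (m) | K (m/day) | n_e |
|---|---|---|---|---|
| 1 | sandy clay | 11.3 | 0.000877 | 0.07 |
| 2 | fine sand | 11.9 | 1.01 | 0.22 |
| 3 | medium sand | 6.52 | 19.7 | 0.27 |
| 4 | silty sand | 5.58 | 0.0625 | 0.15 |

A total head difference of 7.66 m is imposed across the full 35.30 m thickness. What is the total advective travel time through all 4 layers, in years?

With flow normal to the layers, continuity requires the same specific discharge q through every layer.
Σ(b_i/K_i) = 11.3/0.000877 + 11.9/1.01 + 6.52/19.7 + 5.58/0.0625 = 12986 d.
q = Δh / Σ(b_i/K_i) = 7.66 / 12986 = 0.0005899 m/day.
In each layer the seepage velocity is v_i = q/n_i, so the layer transit time is t_i = b_i·n_i / q:
  layer 1 (sandy clay): t_1 = 11.3 × 0.07 / 0.0005899 = 1341 d
  layer 2 (fine sand): t_2 = 11.9 × 0.22 / 0.0005899 = 4438 d
  layer 3 (medium sand): t_3 = 6.52 × 0.27 / 0.0005899 = 2984 d
  layer 4 (silty sand): t_4 = 5.58 × 0.15 / 0.0005899 = 1419 d
Total t = Σ t_i = 10183 days = 27.88 years.

27.9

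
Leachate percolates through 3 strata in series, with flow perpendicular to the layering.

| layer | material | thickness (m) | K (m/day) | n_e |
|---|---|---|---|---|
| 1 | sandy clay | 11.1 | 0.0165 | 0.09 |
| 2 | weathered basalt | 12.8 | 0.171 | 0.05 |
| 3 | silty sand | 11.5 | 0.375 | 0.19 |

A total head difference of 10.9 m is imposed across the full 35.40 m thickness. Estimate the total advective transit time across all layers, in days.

273

With flow normal to the layers, continuity requires the same specific discharge q through every layer.
Σ(b_i/K_i) = 11.1/0.0165 + 12.8/0.171 + 11.5/0.375 = 778.2 d.
q = Δh / Σ(b_i/K_i) = 10.9 / 778.2 = 0.01401 m/day.
In each layer the seepage velocity is v_i = q/n_i, so the layer transit time is t_i = b_i·n_i / q:
  layer 1 (sandy clay): t_1 = 11.1 × 0.09 / 0.01401 = 71.33 d
  layer 2 (weathered basalt): t_2 = 12.8 × 0.05 / 0.01401 = 45.70 d
  layer 3 (silty sand): t_3 = 11.5 × 0.19 / 0.01401 = 156.0 d
Total t = Σ t_i = 273.0 days.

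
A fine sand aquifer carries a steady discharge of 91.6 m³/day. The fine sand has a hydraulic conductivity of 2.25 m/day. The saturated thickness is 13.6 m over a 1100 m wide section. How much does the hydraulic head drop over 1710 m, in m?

Cross-sectional area A = 1100 × 13.6 = 14960 m².
From Q = K·A·i, i = Q / (K·A) = 91.6 / (2.250 × 14960) = 0.002721.
Head loss Δh = i · L = 0.002721 × 1710 = 4.653 m.

4.65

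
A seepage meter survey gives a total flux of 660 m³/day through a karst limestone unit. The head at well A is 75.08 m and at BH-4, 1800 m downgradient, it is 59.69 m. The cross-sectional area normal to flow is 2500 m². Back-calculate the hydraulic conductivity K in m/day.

Hydraulic gradient i = (75.08 − 59.69) / 1800 = 15.39 / 1800 = 0.008550.
From Q = K·A·i, K = Q / (A·i) = 660 / (2500 × 0.008550) = 30.88 m/day.

30.9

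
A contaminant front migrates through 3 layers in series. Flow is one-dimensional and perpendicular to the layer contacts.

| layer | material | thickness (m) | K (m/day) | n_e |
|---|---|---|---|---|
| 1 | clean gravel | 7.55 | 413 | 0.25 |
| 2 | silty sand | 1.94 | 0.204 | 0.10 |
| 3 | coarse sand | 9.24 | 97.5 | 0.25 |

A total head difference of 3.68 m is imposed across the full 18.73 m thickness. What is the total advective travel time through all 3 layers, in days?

With flow normal to the layers, continuity requires the same specific discharge q through every layer.
Σ(b_i/K_i) = 7.55/413 + 1.94/0.204 + 9.24/97.5 = 9.623 d.
q = Δh / Σ(b_i/K_i) = 3.68 / 9.623 = 0.3824 m/day.
In each layer the seepage velocity is v_i = q/n_i, so the layer transit time is t_i = b_i·n_i / q:
  layer 1 (clean gravel): t_1 = 7.55 × 0.25 / 0.3824 = 4.936 d
  layer 2 (silty sand): t_2 = 1.94 × 0.10 / 0.3824 = 0.5073 d
  layer 3 (coarse sand): t_3 = 9.24 × 0.25 / 0.3824 = 6.040 d
Total t = Σ t_i = 11.48 days.

11.5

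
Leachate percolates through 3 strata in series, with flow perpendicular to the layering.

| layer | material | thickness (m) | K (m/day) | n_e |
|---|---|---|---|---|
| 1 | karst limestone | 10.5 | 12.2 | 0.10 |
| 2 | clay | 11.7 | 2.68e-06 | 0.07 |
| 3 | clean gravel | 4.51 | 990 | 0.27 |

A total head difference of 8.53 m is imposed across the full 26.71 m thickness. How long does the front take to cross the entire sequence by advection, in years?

With flow normal to the layers, continuity requires the same specific discharge q through every layer.
Σ(b_i/K_i) = 10.5/12.2 + 11.7/2.68e-06 + 4.51/990 = 4.366e+06 d.
q = Δh / Σ(b_i/K_i) = 8.53 / 4.366e+06 = 1.954e-06 m/day.
In each layer the seepage velocity is v_i = q/n_i, so the layer transit time is t_i = b_i·n_i / q:
  layer 1 (karst limestone): t_1 = 10.5 × 0.10 / 1.954e-06 = 5.374e+05 d
  layer 2 (clay): t_2 = 11.7 × 0.07 / 1.954e-06 = 4.192e+05 d
  layer 3 (clean gravel): t_3 = 4.51 × 0.27 / 1.954e-06 = 6.232e+05 d
Total t = Σ t_i = 1.580e+06 days = 4325 years.

4330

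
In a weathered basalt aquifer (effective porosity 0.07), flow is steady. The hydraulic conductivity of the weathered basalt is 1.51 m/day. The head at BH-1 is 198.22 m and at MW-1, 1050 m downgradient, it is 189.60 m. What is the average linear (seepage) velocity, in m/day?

Hydraulic gradient i = (198.22 − 189.60) / 1050 = 8.62 / 1050 = 0.008210.
Darcy flux q = K · i = 1.510 × 0.008210 = 0.01240 m/day.
Seepage velocity v = q / n_e = 0.01240 / 0.07 = 0.1771 m/day.

0.177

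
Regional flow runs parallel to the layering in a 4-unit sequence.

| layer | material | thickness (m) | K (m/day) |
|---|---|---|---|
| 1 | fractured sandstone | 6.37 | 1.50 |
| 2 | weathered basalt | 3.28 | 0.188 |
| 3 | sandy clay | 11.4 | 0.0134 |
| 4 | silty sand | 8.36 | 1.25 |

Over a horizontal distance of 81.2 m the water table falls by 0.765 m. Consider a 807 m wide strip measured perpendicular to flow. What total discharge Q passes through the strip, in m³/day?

Flow is parallel to layering, so each bed carries its own Darcy discharge and the transmissivities add.
Σ(K_i·b_i) = 1.50×6.37 + 0.188×3.28 + 0.0134×11.4 + 1.25×8.36 = 20.77 m²/day.
Hydraulic gradient i = Δh / L = 0.765 / 81.2 = 0.009421.
Q = Σ(K_i·b_i) · W · i = 20.77 × 807 × 0.009421 = 157.9 m³/day.

158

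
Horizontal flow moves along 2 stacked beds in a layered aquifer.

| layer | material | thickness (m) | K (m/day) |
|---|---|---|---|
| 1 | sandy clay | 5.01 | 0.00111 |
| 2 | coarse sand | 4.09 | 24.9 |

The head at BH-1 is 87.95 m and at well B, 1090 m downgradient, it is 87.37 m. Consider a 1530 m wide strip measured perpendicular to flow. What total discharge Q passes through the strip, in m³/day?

Flow is parallel to layering, so each bed carries its own Darcy discharge and the transmissivities add.
Σ(K_i·b_i) = 0.00111×5.01 + 24.9×4.09 = 101.8 m²/day.
Hydraulic gradient i = (87.95 − 87.37) / 1090 = 0.58 / 1090 = 0.0005321.
Q = Σ(K_i·b_i) · W · i = 101.8 × 1530 × 0.0005321 = 82.92 m³/day.

82.9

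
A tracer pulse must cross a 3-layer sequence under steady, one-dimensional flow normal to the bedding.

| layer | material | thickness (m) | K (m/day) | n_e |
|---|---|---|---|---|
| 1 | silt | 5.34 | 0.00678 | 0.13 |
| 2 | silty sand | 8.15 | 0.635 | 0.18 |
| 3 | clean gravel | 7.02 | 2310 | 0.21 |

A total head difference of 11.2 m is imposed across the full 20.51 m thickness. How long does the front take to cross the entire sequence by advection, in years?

With flow normal to the layers, continuity requires the same specific discharge q through every layer.
Σ(b_i/K_i) = 5.34/0.00678 + 8.15/0.635 + 7.02/2310 = 800.4 d.
q = Δh / Σ(b_i/K_i) = 11.2 / 800.4 = 0.01399 m/day.
In each layer the seepage velocity is v_i = q/n_i, so the layer transit time is t_i = b_i·n_i / q:
  layer 1 (silt): t_1 = 5.34 × 0.13 / 0.01399 = 49.61 d
  layer 2 (silty sand): t_2 = 8.15 × 0.18 / 0.01399 = 104.8 d
  layer 3 (clean gravel): t_3 = 7.02 × 0.21 / 0.01399 = 105.4 d
Total t = Σ t_i = 259.8 days = 0.7113 years.

0.711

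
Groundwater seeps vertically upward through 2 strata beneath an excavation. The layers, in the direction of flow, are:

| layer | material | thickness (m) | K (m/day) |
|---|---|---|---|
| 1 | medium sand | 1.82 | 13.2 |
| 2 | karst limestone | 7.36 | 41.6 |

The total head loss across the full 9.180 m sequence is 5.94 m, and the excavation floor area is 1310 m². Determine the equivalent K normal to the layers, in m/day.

Flow is perpendicular to layering, so the layers act in series and the equivalent K is the thickness-weighted harmonic mean.
Total thickness L = 1.82 + 7.36 = 9.180 m.
Σ(b_i/K_i) = 1.82/13.2 + 7.36/41.6 = 0.3148 d.
K_eq = L / Σ(b_i/K_i) = 9.180 / 0.3148 = 29.16 m/day.

29.2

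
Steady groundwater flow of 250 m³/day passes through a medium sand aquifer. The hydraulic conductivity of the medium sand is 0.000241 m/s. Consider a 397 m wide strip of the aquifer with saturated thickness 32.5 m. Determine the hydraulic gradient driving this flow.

Convert K: 0.000241 m/s × 86400 = 20.82 m/day.
Cross-sectional area A = 397 × 32.5 = 12902 m².
From Q = K·A·i, i = Q / (K·A) = 250 / (20.82 × 12902) = 0.0009305.

0.000931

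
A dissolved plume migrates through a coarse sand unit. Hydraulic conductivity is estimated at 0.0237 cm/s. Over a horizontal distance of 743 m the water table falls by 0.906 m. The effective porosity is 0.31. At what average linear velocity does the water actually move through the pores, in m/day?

Convert K: 0.0237 cm/s × 864 = 20.48 m/day.
Hydraulic gradient i = Δh / L = 0.906 / 743 = 0.001219.
Darcy flux q = K · i = 20.48 × 0.001219 = 0.02497 m/day.
Seepage velocity v = q / n_e = 0.02497 / 0.31 = 0.08055 m/day.

0.0805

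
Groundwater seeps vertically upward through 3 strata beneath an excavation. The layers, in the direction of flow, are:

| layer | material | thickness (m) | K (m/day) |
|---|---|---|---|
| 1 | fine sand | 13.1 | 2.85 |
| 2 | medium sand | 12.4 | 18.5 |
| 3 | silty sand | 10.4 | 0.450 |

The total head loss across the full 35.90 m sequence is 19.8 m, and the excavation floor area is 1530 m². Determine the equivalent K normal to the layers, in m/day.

1.27

Flow is perpendicular to layering, so the layers act in series and the equivalent K is the thickness-weighted harmonic mean.
Total thickness L = 13.1 + 12.4 + 10.4 = 35.90 m.
Σ(b_i/K_i) = 13.1/2.85 + 12.4/18.5 + 10.4/0.450 = 28.38 d.
K_eq = L / Σ(b_i/K_i) = 35.90 / 28.38 = 1.265 m/day.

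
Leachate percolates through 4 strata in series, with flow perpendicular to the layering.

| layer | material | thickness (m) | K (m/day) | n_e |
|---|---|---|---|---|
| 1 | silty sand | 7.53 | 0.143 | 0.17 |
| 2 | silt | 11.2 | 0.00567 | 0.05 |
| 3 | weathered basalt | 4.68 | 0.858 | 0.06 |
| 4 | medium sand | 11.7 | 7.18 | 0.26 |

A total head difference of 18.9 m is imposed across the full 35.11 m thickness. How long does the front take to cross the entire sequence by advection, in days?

With flow normal to the layers, continuity requires the same specific discharge q through every layer.
Σ(b_i/K_i) = 7.53/0.143 + 11.2/0.00567 + 4.68/0.858 + 11.7/7.18 = 2035 d.
q = Δh / Σ(b_i/K_i) = 18.9 / 2035 = 0.009287 m/day.
In each layer the seepage velocity is v_i = q/n_i, so the layer transit time is t_i = b_i·n_i / q:
  layer 1 (silty sand): t_1 = 7.53 × 0.17 / 0.009287 = 137.8 d
  layer 2 (silt): t_2 = 11.2 × 0.05 / 0.009287 = 60.30 d
  layer 3 (weathered basalt): t_3 = 4.68 × 0.06 / 0.009287 = 30.24 d
  layer 4 (medium sand): t_4 = 11.7 × 0.26 / 0.009287 = 327.5 d
Total t = Σ t_i = 555.9 days.

556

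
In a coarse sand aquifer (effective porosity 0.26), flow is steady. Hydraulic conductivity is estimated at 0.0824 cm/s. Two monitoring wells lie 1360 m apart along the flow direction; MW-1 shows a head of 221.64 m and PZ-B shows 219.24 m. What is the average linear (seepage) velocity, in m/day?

Convert K: 0.0824 cm/s × 864 = 71.19 m/day.
Hydraulic gradient i = (221.64 − 219.24) / 1360 = 2.4 / 1360 = 0.001765.
Darcy flux q = K · i = 71.19 × 0.001765 = 0.1256 m/day.
Seepage velocity v = q / n_e = 0.1256 / 0.26 = 0.4832 m/day.

0.483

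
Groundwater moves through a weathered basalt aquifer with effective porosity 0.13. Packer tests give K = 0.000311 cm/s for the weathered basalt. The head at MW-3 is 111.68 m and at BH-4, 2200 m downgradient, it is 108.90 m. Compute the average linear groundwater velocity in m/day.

Convert K: 0.000311 cm/s × 864 = 0.2687 m/day.
Hydraulic gradient i = (111.68 − 108.90) / 2200 = 2.78 / 2200 = 0.001264.
Darcy flux q = K · i = 0.2687 × 0.001264 = 0.0003395 m/day.
Seepage velocity v = q / n_e = 0.0003395 / 0.13 = 0.002612 m/day.

0.00261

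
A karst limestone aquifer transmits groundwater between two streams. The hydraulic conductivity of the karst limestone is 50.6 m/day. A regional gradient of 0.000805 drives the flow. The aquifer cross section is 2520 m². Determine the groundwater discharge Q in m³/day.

103

Hydraulic gradient i = 0.000805.
Darcy's law: Q = K · A · i = 50.60 × 2520 × 0.0008050 = 102.6 m³/day.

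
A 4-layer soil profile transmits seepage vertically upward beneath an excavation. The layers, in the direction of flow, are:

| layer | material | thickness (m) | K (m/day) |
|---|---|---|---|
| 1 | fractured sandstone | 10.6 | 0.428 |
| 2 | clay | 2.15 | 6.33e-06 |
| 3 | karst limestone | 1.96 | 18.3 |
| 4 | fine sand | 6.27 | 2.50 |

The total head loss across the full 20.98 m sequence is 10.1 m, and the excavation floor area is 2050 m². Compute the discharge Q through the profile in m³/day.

Flow is perpendicular to layering, so the layers act in series and the equivalent K is the thickness-weighted harmonic mean.
Total thickness L = 10.6 + 2.15 + 1.96 + 6.27 = 20.98 m.
Σ(b_i/K_i) = 10.6/0.428 + 2.15/6.33e-06 + 1.96/18.3 + 6.27/2.50 = 3.397e+05 d.
K_eq = L / Σ(b_i/K_i) = 20.98 / 3.397e+05 = 6.176e-05 m/day.
Q = K_eq · A · (Δh/L) = 6.176e-05 × 2050 × (10.1/20.98) = 0.06095 m³/day.

0.0610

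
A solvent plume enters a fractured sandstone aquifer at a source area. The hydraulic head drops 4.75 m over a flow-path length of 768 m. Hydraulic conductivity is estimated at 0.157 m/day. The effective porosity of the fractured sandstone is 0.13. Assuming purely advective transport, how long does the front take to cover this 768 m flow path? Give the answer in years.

Hydraulic gradient i = Δh / L = 4.75 / 768 = 0.006185.
Darcy flux q = K · i = 0.1570 × 0.006185 = 0.0009710 m/day.
Seepage velocity v = q / n_e = 0.0009710 / 0.13 = 0.007469 m/day.
Travel time t = L / v = 768 / 0.007469 = 1.028e+05 days = 281.5 years.

282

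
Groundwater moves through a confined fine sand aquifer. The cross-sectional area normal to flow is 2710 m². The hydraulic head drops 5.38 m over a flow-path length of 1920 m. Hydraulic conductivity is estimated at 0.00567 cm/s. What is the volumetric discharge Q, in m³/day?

Convert K: 0.00567 cm/s × 864 = 4.899 m/day.
Hydraulic gradient i = Δh / L = 5.38 / 1920 = 0.002802.
Darcy's law: Q = K · A · i = 4.899 × 2710 × 0.002802 = 37.20 m³/day.

37.2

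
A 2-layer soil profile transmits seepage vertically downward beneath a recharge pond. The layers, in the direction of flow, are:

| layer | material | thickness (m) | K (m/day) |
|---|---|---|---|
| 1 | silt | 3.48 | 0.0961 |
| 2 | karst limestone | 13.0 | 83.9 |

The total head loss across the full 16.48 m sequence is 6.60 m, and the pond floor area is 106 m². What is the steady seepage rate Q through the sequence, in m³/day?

19.2

Flow is perpendicular to layering, so the layers act in series and the equivalent K is the thickness-weighted harmonic mean.
Total thickness L = 3.48 + 13.0 = 16.48 m.
Σ(b_i/K_i) = 3.48/0.0961 + 13.0/83.9 = 36.37 d.
K_eq = L / Σ(b_i/K_i) = 16.48 / 36.37 = 0.4532 m/day.
Q = K_eq · A · (Δh/L) = 0.4532 × 106 × (6.60/16.48) = 19.24 m³/day.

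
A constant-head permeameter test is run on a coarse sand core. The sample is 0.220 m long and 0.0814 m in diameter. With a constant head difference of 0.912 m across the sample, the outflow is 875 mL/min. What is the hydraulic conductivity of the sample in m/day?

Cross-sectional area A = π·(d/2)² = π × (0.0814/2)² = 0.005204 m².
Convert discharge: 875 mL/min = 1.458e-05 m³/s.
Darcy's law rearranged: K = Q·L / (A·Δh) = 1.458e-05 × 0.220 / (0.005204 × 0.912) = 0.0006760 m/s = 58.41 m/day.

58.4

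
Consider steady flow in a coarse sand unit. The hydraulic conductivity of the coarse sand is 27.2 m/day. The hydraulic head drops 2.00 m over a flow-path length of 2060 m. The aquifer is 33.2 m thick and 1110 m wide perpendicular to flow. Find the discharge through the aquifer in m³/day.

973

Cross-sectional area A = 1110 × 33.2 = 36852 m².
Hydraulic gradient i = Δh / L = 2.00 / 2060 = 0.0009709.
Darcy's law: Q = K · A · i = 27.20 × 36852 × 0.0009709 = 973.2 m³/day.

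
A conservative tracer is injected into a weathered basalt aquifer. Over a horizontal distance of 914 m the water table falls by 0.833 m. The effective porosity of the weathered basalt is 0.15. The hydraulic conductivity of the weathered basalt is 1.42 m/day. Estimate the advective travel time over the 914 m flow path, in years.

290

Hydraulic gradient i = Δh / L = 0.833 / 914 = 0.0009114.
Darcy flux q = K · i = 1.420 × 0.0009114 = 0.001294 m/day.
Seepage velocity v = q / n_e = 0.001294 / 0.15 = 0.008628 m/day.
Travel time t = L / v = 914 / 0.008628 = 1.059e+05 days = 290.0 years.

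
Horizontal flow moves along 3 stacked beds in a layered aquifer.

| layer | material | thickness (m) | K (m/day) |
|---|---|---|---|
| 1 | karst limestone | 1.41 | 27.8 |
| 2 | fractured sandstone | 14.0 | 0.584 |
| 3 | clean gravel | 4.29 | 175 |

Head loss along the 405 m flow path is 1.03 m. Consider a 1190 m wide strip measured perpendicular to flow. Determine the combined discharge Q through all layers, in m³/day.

2420

Flow is parallel to layering, so each bed carries its own Darcy discharge and the transmissivities add.
Σ(K_i·b_i) = 27.8×1.41 + 0.584×14.0 + 175×4.29 = 798.1 m²/day.
Hydraulic gradient i = Δh / L = 1.03 / 405 = 0.002543.
Q = Σ(K_i·b_i) · W · i = 798.1 × 1190 × 0.002543 = 2415 m³/day.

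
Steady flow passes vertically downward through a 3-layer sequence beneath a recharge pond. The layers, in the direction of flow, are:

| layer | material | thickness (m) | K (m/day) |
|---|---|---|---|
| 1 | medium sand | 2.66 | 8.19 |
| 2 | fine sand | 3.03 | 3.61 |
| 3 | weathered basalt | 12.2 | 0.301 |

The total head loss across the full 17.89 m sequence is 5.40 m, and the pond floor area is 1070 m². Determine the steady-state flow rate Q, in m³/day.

139

Flow is perpendicular to layering, so the layers act in series and the equivalent K is the thickness-weighted harmonic mean.
Total thickness L = 2.66 + 3.03 + 12.2 = 17.89 m.
Σ(b_i/K_i) = 2.66/8.19 + 3.03/3.61 + 12.2/0.301 = 41.70 d.
K_eq = L / Σ(b_i/K_i) = 17.89 / 41.70 = 0.4291 m/day.
Q = K_eq · A · (Δh/L) = 0.4291 × 1070 × (5.40/17.89) = 138.6 m³/day.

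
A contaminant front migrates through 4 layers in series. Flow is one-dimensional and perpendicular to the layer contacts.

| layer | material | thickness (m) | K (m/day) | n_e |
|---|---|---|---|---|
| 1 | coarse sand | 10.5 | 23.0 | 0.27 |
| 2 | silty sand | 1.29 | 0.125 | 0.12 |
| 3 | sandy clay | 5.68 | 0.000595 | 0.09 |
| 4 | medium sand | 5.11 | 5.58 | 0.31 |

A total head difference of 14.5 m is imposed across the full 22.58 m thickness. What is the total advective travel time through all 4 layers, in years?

With flow normal to the layers, continuity requires the same specific discharge q through every layer.
Σ(b_i/K_i) = 10.5/23.0 + 1.29/0.125 + 5.68/0.000595 + 5.11/5.58 = 9558 d.
q = Δh / Σ(b_i/K_i) = 14.5 / 9558 = 0.001517 m/day.
In each layer the seepage velocity is v_i = q/n_i, so the layer transit time is t_i = b_i·n_i / q:
  layer 1 (coarse sand): t_1 = 10.5 × 0.27 / 0.001517 = 1869 d
  layer 2 (silty sand): t_2 = 1.29 × 0.12 / 0.001517 = 102.0 d
  layer 3 (sandy clay): t_3 = 5.68 × 0.09 / 0.001517 = 337.0 d
  layer 4 (medium sand): t_4 = 5.11 × 0.31 / 0.001517 = 1044 d
Total t = Σ t_i = 3352 days = 9.177 years.

9.18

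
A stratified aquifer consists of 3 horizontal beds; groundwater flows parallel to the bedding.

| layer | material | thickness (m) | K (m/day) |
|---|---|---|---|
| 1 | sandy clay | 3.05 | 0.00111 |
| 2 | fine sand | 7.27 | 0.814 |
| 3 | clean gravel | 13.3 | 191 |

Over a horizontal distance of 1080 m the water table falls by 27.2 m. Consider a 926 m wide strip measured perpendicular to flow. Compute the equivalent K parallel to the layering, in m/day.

108

Flow is parallel to layering, so each bed carries its own Darcy discharge and the transmissivities add.
Σ(K_i·b_i) = 0.00111×3.05 + 0.814×7.27 + 191×13.3 = 2546 m²/day.
Total thickness b = 23.62 m, so K_eq = Σ(K_i·b_i)/b = 107.8 m/day.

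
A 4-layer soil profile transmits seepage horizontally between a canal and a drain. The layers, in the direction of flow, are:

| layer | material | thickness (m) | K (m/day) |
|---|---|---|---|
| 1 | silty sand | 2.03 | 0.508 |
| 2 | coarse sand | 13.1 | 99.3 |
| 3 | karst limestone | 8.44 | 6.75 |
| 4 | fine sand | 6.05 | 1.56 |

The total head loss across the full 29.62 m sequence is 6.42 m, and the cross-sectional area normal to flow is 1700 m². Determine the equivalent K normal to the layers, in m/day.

3.20

Flow is perpendicular to layering, so the layers act in series and the equivalent K is the thickness-weighted harmonic mean.
Total thickness L = 2.03 + 13.1 + 8.44 + 6.05 = 29.62 m.
Σ(b_i/K_i) = 2.03/0.508 + 13.1/99.3 + 8.44/6.75 + 6.05/1.56 = 9.257 d.
K_eq = L / Σ(b_i/K_i) = 29.62 / 9.257 = 3.200 m/day.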